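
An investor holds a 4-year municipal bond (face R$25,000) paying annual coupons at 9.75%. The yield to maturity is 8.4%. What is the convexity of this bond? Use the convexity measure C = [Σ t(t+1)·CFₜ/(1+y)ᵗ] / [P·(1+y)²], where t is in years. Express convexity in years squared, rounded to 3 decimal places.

14.255

With y = 0.084:
  t   CF        PV=CF/(1+0.084)^t    t·PV        t(t+1)·PV
  1     2,437.50     2,248.6162     2,248.6162       4,497.2325
  2     2,437.50     2,074.3692     4,148.7384      12,446.2153
  3     2,437.50     1,913.6247     5,740.8742      22,963.4969
  4    27,437.50    19,871.3516    79,485.4066     397,427.0329
  Σ                 26,107.9618    91,623.6355     437,333.9777
P = 26,107.9618.
Convexity = Σ t(t+1)·PV / [P·(1+y)²] = 437,333.9777 / (26,107.9618 × 1.175056) = 14.25547.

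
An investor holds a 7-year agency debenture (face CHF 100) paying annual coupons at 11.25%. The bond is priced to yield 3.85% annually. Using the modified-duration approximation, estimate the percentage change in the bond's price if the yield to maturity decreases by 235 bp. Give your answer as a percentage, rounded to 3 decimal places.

+12.494%

Periodic yield y = 0.0385. Modified duration first:
  t   CF        PV=CF/(1+0.0385)^t    t·PV
  1        11.25        10.8329        10.8329
  2        11.25        10.4313        20.8627
  3        11.25        10.0446        30.1338
  4        11.25         9.6722        38.6889
  5        11.25         9.3137        46.5683
  6        11.25         8.9684        53.8102
  7       111.25        85.3993       597.7954
  Σ                    144.6625       798.6922
P = 144.6625; D_Mac = 5.52107 yrs; D_mod = 5.52107/(1+0.0385) = 5.31639 yrs.
ΔP/P ≈ -D_mod · Δy = -5.31639 × (-0.0235) = +0.124935 = +12.4935%.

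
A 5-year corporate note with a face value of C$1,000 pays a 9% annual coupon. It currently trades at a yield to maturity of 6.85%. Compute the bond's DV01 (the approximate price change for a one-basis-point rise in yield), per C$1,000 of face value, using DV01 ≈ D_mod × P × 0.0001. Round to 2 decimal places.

C$0.44

Periodic yield y = 0.0685.
  t   CF        PV=CF/(1+0.0685)^t    t·PV
  1        90.00        84.2302        84.2302
  2        90.00        78.8304       157.6607
  3        90.00        73.7766       221.3299
  4        90.00        69.0469       276.1877
  5     1,090.00       782.6253     3,913.1263
  Σ                  1,088.5094     4,652.5350
P = 1,088.5094; D_Mac = 4.27423 yrs; D_mod = 4.00021 yrs.
DV01 ≈ 4.00021 × 1,088.5094 × 0.0001 = 0.435427.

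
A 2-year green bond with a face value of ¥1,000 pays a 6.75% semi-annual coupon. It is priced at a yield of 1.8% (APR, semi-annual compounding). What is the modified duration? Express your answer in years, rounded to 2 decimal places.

Periodic yield y = 0.009. First find Macaulay duration:
  t   CF        PV=CF/(1+0.009)^t    t·PV
  1        33.75        33.4490        33.4490
  2        33.75        33.1506        66.3012
  3        33.75        32.8549        98.5647
  4     1,033.75       997.3575     3,989.4300
  Σ                  1,096.8120     4,187.7449
P = 1,096.8120; Macaulay duration = 4,187.7449 / 1,096.8120 = 3.81811 half-year periods = 1.90905 years.
Modified duration = D_Mac / (1 + y) = 1.90905 / 1.009 = 1.89203 years.

1.89 years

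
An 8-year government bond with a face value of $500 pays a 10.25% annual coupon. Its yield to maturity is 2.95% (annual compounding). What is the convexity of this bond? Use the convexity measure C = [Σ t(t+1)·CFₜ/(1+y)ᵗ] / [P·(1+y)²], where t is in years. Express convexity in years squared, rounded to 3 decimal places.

With y = 0.0295:
  t   CF        PV=CF/(1+0.0295)^t    t·PV        t(t+1)·PV
  1        51.25        49.7814        49.7814          99.5629
  2        51.25        48.3550        96.7100         290.1299
  3        51.25        46.9694       140.9081         563.6325
  4        51.25        45.6235       182.4939         912.4697
  5        51.25        44.3162       221.5808       1,329.4848
  6        51.25        43.0463       258.2778       1,807.9443
  7        51.25        41.8128       292.6897       2,341.5177
  8       551.25       436.8555     3,494.8439      31,453.5951
  Σ                    756.7600     4,737.2856      38,798.3369
P = 756.7600.
Convexity = Σ t(t+1)·PV / [P·(1+y)²] = 38,798.3369 / (756.7600 × 1.059870) = 48.37291.

48.373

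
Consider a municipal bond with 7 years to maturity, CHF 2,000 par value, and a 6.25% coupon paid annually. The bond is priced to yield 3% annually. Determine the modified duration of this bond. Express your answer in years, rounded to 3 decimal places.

5.816 years

Periodic yield y = 0.03. First find Macaulay duration:
  t   CF        PV=CF/(1+0.03)^t    t·PV
  1       125.00       121.3592       121.3592
  2       125.00       117.8245       235.6490
  3       125.00       114.3927       343.1781
  4       125.00       111.0609       444.2435
  5       125.00       107.8261       539.1305
  6       125.00       104.6855       628.1132
  7     2,125.00     1,727.8195    12,094.7362
  Σ                  2,404.9684    14,406.4098
P = 2,404.9684; Macaulay duration = 14,406.4098 / 2,404.9684 = 5.99027 years.
Modified duration = D_Mac / (1 + y) = 5.99027 / 1.03 = 5.81580 years.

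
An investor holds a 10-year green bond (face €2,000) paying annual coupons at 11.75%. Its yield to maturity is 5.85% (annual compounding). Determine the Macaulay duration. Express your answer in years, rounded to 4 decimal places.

6.9904 years

Periodic yield y = 0.0585. Discount each cash flow and weight by its year:
  t   CF        PV=CF/(1+0.0585)^t    t·PV
  1       235.00       222.0123       222.0123
  2       235.00       209.7424       419.4847
  3       235.00       198.1505       594.4516
  4       235.00       187.1994       748.7975
  5       235.00       176.8535       884.2673
  6       235.00       167.0793     1,002.4759
  7       235.00       157.8454     1,104.9175
  8       235.00       149.1217     1,192.9739
  9       235.00       140.8802     1,267.9222
  10    2,235.00     1,265.8111    12,658.1111
  Σ                  2,874.6958    20,095.4141
Price P = Σ PV = 2,874.6958.
Macaulay duration = Σ(t·PV) / P = 20,095.4141 / 2,874.6958 = 6.99045 years.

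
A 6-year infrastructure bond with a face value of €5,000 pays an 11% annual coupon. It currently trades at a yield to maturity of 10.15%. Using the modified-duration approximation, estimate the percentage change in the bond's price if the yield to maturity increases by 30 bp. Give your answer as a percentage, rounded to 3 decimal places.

Periodic yield y = 0.1015. Modified duration first:
  t   CF        PV=CF/(1+0.1015)^t    t·PV
  1       550.00       499.3191       499.3191
  2       550.00       453.3083       906.6166
  3       550.00       411.5373     1,234.6118
  4       550.00       373.6153     1,494.4613
  5       550.00       339.1878     1,695.9388
  6     5,550.00     3,107.3200    18,643.9197
  Σ                  5,184.2878    24,474.8675
P = 5,184.2878; D_Mac = 4.72097 yrs; D_mod = 4.72097/(1+0.1015) = 4.28595 yrs.
ΔP/P ≈ -D_mod · Δy = -4.28595 × (+0.003) = -0.012858 = -1.2858%.

-1.286%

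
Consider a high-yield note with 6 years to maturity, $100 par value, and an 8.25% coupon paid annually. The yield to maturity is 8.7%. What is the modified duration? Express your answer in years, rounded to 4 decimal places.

4.5581 years

Periodic yield y = 0.087. First find Macaulay duration:
  t   CF        PV=CF/(1+0.087)^t    t·PV
  1         8.25         7.5897         7.5897
  2         8.25         6.9822        13.9645
  3         8.25         6.4234        19.2702
  4         8.25         5.9093        23.6372
  5         8.25         5.4363        27.1817
  6       108.25        65.6222       393.7331
  Σ                     97.9632       485.3763
P = 97.9632; Macaulay duration = 485.3763 / 97.9632 = 4.95468 years.
Modified duration = D_Mac / (1 + y) = 4.95468 / 1.087 = 4.55813 years.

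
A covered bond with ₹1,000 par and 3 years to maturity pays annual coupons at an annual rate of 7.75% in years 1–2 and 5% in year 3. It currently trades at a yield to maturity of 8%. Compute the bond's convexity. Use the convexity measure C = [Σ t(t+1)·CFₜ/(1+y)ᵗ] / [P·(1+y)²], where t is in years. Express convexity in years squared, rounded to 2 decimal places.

With y = 0.08:
  t   CF        PV=CF/(1+0.08)^t    t·PV        t(t+1)·PV
  1        77.50        71.7593        71.7593         143.5185
  2        77.50        66.4438       132.8875         398.6626
  3     1,050.00       833.5239     2,500.5716      10,002.2862
  Σ                    971.7269     2,705.2183      10,544.4673
P = 971.7269.
Convexity = Σ t(t+1)·PV / [P·(1+y)²] = 10,544.4673 / (971.7269 × 1.166400) = 9.30321.

9.30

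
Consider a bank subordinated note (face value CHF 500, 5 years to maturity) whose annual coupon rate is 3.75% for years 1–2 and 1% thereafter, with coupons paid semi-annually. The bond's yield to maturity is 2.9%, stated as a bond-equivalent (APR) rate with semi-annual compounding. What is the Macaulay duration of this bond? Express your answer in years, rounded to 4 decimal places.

Periodic yield y = 0.0145. Discount each cash flow and weight by its period:
  t   CF        PV=CF/(1+0.0145)^t    t·PV
  1        9.375         9.2410         9.2410
  2        9.375         9.1089        18.2179
  3        9.375         8.9787        26.9362
  4        9.375         8.8504        35.4016
  5        2.500         2.3264        11.6319
  6        2.500         2.2931        13.7587
  7        2.500         2.2603        15.8224
  8        2.500         2.2280        17.8243
  9        2.500         2.1962        19.7658
  10     502.500       435.1265     4,351.2652
  Σ                    482.6097     4,519.8651
Price P = Σ PV = 482.6097.
Macaulay duration = Σ(t·PV) / P = 4,519.8651 / 482.6097 = 9.36547 half-year periods.
In years: 9.36547 / 2 = 4.68273 years.

4.6827 years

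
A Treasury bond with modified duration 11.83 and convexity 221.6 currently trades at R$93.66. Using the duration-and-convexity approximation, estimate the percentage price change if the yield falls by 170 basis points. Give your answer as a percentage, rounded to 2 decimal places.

+23.31%

Duration effect: -D_mod·Δy = -11.83 × (-0.017) = +0.201110
Convexity effect: ½·C·(Δy)² = 0.5 × 221.6 × (-0.017)² = +0.0320212
ΔP/P ≈ +0.201110 + 0.0320212 = +0.2331312
= +23.31312%.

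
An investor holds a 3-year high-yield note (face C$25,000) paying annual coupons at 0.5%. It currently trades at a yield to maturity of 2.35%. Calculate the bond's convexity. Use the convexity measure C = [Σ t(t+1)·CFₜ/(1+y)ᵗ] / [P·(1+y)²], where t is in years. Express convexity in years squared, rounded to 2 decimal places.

11.38

With y = 0.0235:
  t   CF        PV=CF/(1+0.0235)^t    t·PV        t(t+1)·PV
  1       125.00       122.1299       122.1299         244.2599
  2       125.00       119.3258       238.6516         715.9547
  3    25,125.00    23,433.7898    70,301.3693     281,205.4772
  Σ                 23,675.2455    70,662.1508     282,165.6919
P = 23,675.2455.
Convexity = Σ t(t+1)·PV / [P·(1+y)²] = 282,165.6919 / (23,675.2455 × 1.047552) = 11.37716.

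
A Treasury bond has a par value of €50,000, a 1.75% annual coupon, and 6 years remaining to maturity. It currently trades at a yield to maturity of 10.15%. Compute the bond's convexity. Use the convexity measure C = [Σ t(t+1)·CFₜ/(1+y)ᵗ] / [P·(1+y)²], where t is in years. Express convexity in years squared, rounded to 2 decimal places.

With y = 0.1015:
  t   CF        PV=CF/(1+0.1015)^t    t·PV        t(t+1)·PV
  1       875.00       794.3713       794.3713       1,588.7426
  2       875.00       721.1723     1,442.3446       4,327.0339
  3       875.00       654.7184     1,964.1552       7,856.6208
  4       875.00       594.3880     2,377.5521      11,887.7604
  5       875.00       539.6169     2,698.0845      16,188.5071
  6    50,875.00    28,483.7663   170,902.5976   1,196,318.1831
  Σ                 31,788.0332   180,179.1053   1,238,166.8480
P = 31,788.0332.
Convexity = Σ t(t+1)·PV / [P·(1+y)²] = 1,238,166.8480 / (31,788.0332 × 1.213302) = 32.10307.

32.10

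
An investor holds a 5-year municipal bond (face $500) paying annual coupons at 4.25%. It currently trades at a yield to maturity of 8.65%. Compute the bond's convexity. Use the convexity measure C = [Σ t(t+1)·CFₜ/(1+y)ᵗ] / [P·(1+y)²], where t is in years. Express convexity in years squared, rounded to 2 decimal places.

With y = 0.0865:
  t   CF        PV=CF/(1+0.0865)^t    t·PV        t(t+1)·PV
  1        21.25        19.5582        19.5582          39.1164
  2        21.25        18.0011        36.0022         108.0067
  3        21.25        16.5680        49.7040         198.8158
  4        21.25        15.2490        60.9958         304.9791
  5       521.25       344.2686     1,721.3430      10,328.0580
  Σ                    413.6449     1,887.6032      10,978.9761
P = 413.6449.
Convexity = Σ t(t+1)·PV / [P·(1+y)²] = 10,978.9761 / (413.6449 × 1.180482) = 22.48406.

22.48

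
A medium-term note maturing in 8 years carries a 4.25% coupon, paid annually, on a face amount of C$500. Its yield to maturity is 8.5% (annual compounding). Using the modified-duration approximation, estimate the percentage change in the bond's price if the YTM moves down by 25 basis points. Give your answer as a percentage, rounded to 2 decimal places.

Periodic yield y = 0.085. Modified duration first:
  t   CF        PV=CF/(1+0.085)^t    t·PV
  1        21.25        19.5853        19.5853
  2        21.25        18.0509        36.1018
  3        21.25        16.6368        49.9104
  4        21.25        15.3335        61.3338
  5        21.25        14.1322        70.6611
  6        21.25        13.0251        78.1505
  7        21.25        12.0047        84.0328
  8       521.25       271.3989     2,171.1916
  Σ                    380.1674     2,570.9673
P = 380.1674; D_Mac = 6.76272 yrs; D_mod = 6.76272/(1+0.085) = 6.23293 yrs.
ΔP/P ≈ -D_mod · Δy = -6.23293 × (-0.0025) = +0.015582 = +1.5582%.

+1.56%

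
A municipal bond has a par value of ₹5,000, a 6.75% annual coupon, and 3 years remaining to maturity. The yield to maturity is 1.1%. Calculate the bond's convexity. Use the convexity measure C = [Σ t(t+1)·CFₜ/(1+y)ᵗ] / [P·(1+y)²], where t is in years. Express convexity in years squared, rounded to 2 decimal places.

10.85

With y = 0.011:
  t   CF        PV=CF/(1+0.011)^t    t·PV        t(t+1)·PV
  1       337.50       333.8279       333.8279         667.6558
  2       337.50       330.1957       660.3915       1,981.1744
  3     5,337.50     5,165.1676    15,495.5029      61,982.0116
  Σ                  5,829.1913    16,489.7223      64,630.8419
P = 5,829.1913.
Convexity = Σ t(t+1)·PV / [P·(1+y)²] = 64,630.8419 / (5,829.1913 × 1.022121) = 10.84749.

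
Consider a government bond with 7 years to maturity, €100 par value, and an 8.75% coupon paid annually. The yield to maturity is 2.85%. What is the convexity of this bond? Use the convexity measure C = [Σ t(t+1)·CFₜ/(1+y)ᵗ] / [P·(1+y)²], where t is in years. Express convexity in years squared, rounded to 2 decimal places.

40.45

With y = 0.0285:
  t   CF        PV=CF/(1+0.0285)^t    t·PV        t(t+1)·PV
  1         8.75         8.5075         8.5075          17.0151
  2         8.75         8.2718        16.5436          49.6307
  3         8.75         8.0426        24.1277          96.5109
  4         8.75         7.8197        31.2789         156.3943
  5         8.75         7.6030        38.0151         228.0908
  6         8.75         7.3923        44.3541         310.4785
  7       108.75        89.3304       625.3127       5,002.5014
  Σ                    136.9674       788.1396       5,860.6218
P = 136.9674.
Convexity = Σ t(t+1)·PV / [P·(1+y)²] = 5,860.6218 / (136.9674 × 1.057812) = 40.44995.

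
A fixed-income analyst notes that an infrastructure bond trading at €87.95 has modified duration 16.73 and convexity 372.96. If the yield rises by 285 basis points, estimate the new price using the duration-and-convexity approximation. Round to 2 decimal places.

€59.34

Duration effect: -D_mod·Δy = -16.73 × (+0.0285) = -0.476805
Convexity effect: ½·C·(Δy)² = 0.5 × 372.96 × (0.0285)² = +0.15146838
ΔP/P ≈ -0.476805 + 0.15146838 = -0.32533662
New price ≈ 87.95 × (1 - 0.32533662) = 59.336644271.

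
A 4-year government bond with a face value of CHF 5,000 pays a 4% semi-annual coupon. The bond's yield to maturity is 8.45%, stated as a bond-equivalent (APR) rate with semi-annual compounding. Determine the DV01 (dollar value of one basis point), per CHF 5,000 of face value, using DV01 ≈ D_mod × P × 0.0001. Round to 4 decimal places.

CHF 1.5152

Periodic yield y = 0.04225.
  t   CF        PV=CF/(1+0.04225)^t    t·PV
  1       100.00        95.9463        95.9463
  2       100.00        92.0569       184.1137
  3       100.00        88.3251       264.9754
  4       100.00        84.7447       338.9787
  5       100.00        81.3093       406.5467
  6       100.00        78.0133       468.0797
  7       100.00        74.8508       523.9559
  8     5,100.00     3,662.6460    29,301.1680
  Σ                  4,257.8924    31,583.7644
P = 4,257.8924; D_Mac = 7.41770 half-year periods = 3.70885 yrs; D_mod = 3.55850 yrs.
DV01 ≈ 3.55850 × 4,257.8924 × 0.0001 = 1.515172.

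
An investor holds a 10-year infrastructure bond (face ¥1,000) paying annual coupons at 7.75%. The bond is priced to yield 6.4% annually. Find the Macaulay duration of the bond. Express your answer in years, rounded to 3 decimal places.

7.446 years

Periodic yield y = 0.064. Discount each cash flow and weight by its year:
  t   CF        PV=CF/(1+0.064)^t    t·PV
  1        77.50        72.8383        72.8383
  2        77.50        68.4571       136.9142
  3        77.50        64.3394       193.0181
  4        77.50        60.4693       241.8773
  5        77.50        56.8321       284.1604
  6        77.50        53.4136       320.4817
  7        77.50        50.2008       351.4053
  8        77.50        47.1812       377.4493
  9        77.50        44.3432       399.0888
  10    1,077.50       579.4300     5,794.3003
  Σ                  1,097.5050     8,171.5338
Price P = Σ PV = 1,097.5050.
Macaulay duration = Σ(t·PV) / P = 8,171.5338 / 1,097.5050 = 7.44556 years.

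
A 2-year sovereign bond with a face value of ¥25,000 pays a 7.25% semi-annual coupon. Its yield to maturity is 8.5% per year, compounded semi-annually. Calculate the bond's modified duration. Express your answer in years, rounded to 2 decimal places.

Periodic yield y = 0.0425. First find Macaulay duration:
  t   CF        PV=CF/(1+0.0425)^t    t·PV
  1       906.25       869.3046       869.3046
  2       906.25       833.8653     1,667.7306
  3       906.25       799.8708     2,399.6123
  4    25,906.25    21,933.1141    87,732.4563
  Σ                 24,436.1547    92,669.1038
P = 24,436.1547; Macaulay duration = 92,669.1038 / 24,436.1547 = 3.79229 half-year periods = 1.89615 years.
Modified duration = D_Mac / (1 + y) = 1.89615 / 1.0425 = 1.81885 years.

1.82 years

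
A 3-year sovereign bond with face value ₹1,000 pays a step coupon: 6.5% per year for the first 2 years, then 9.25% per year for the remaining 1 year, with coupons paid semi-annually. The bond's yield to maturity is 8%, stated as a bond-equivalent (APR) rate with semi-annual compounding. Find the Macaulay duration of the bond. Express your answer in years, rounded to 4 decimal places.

2.7677 years

Periodic yield y = 0.04. Discount each cash flow and weight by its period:
  t   CF        PV=CF/(1+0.04)^t    t·PV
  1        32.50        31.2500        31.2500
  2        32.50        30.0481        60.0962
  3        32.50        28.8924        86.6771
  4        32.50        27.7811       111.1245
  5        46.25        38.0141       190.0706
  6     1,046.25       826.8666     4,961.1994
  Σ                    982.8523     5,440.4179
Price P = Σ PV = 982.8523.
Macaulay duration = Σ(t·PV) / P = 5,440.4179 / 982.8523 = 5.53534 half-year periods.
In years: 5.53534 / 2 = 2.76767 years.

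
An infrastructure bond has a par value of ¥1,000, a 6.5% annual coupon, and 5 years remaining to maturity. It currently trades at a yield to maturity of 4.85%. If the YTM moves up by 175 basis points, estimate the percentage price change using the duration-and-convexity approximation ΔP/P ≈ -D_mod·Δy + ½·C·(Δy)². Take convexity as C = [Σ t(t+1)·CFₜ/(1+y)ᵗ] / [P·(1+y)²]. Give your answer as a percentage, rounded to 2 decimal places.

With y = 0.0485:
  t   CF        PV=CF/(1+0.0485)^t    t·PV        t(t+1)·PV
  1        65.00        61.9933        61.9933         123.9866
  2        65.00        59.1257       118.2515         354.7544
  3        65.00        56.3908       169.1723         676.6893
  4        65.00        53.7823       215.1293       1,075.6466
  5     1,065.00       840.4414     4,202.2070      25,213.2418
  Σ                  1,071.7335     4,766.7534      27,444.3187
P = 1,071.7335; D_Mac = 4.44770 yrs; D_mod = 4.24197 yrs; C = 23.29318.
Duration effect: -4.24197 × (+0.0175) = -0.074234
Convexity effect: 0.5 × 23.29318 × (0.0175)² = +0.0035668
ΔP/P ≈ -0.074234 + 0.0035668 = -0.070668 = -7.0668%.

-7.07%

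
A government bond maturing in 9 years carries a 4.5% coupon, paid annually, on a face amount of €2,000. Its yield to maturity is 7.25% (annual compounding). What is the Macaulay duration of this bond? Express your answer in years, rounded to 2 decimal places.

Periodic yield y = 0.0725. Discount each cash flow and weight by its year:
  t   CF        PV=CF/(1+0.0725)^t    t·PV
  1        90.00        83.9161        83.9161
  2        90.00        78.2434       156.4869
  3        90.00        72.9543       218.8628
  4        90.00        68.0226       272.0904
  5        90.00        63.4243       317.1217
  6        90.00        59.1369       354.8215
  7        90.00        55.1393       385.9752
  8        90.00        51.4120       411.2956
  9     2,090.00     1,113.1933    10,018.7396
  Σ                  1,645.4422    12,219.3099
Price P = Σ PV = 1,645.4422.
Macaulay duration = Σ(t·PV) / P = 12,219.3099 / 1,645.4422 = 7.42616 years.

7.43 years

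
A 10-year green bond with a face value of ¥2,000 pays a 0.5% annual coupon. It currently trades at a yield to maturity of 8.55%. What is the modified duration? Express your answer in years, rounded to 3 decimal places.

Periodic yield y = 0.0855. First find Macaulay duration:
  t   CF        PV=CF/(1+0.0855)^t    t·PV
  1        10.00         9.2123         9.2123
  2        10.00         8.4867        16.9735
  3        10.00         7.8183        23.4548
  4        10.00         7.2025        28.8098
  5        10.00         6.6352        33.1758
  6        10.00         6.1125        36.6752
  7        10.00         5.6311        39.4175
  8        10.00         5.1875        41.5003
  9        10.00         4.7789        43.0105
  10    2,010.00       884.9073     8,849.0730
  Σ                    945.9723     9,121.3027
P = 945.9723; Macaulay duration = 9,121.3027 / 945.9723 = 9.64225 years.
Modified duration = D_Mac / (1 + y) = 9.64225 / 1.0855 = 8.88277 years.

8.883 years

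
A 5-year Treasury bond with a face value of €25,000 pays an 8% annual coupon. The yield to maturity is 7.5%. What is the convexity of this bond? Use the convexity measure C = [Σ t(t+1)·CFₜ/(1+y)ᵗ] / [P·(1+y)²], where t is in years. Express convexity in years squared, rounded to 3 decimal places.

With y = 0.075:
  t   CF        PV=CF/(1+0.075)^t    t·PV        t(t+1)·PV
  1     2,000.00     1,860.4651     1,860.4651       3,720.9302
  2     2,000.00     1,730.6652     3,461.3304      10,383.9913
  3     2,000.00     1,609.9211     4,829.7634      19,319.0537
  4     2,000.00     1,497.6011     5,990.4042      29,952.0212
  5    27,000.00    18,807.0831    94,035.4154     564,212.4922
  Σ                 25,505.7356   110,177.3786     627,588.4886
P = 25,505.7356.
Convexity = Σ t(t+1)·PV / [P·(1+y)²] = 627,588.4886 / (25,505.7356 × 1.155625) = 21.29218.

21.292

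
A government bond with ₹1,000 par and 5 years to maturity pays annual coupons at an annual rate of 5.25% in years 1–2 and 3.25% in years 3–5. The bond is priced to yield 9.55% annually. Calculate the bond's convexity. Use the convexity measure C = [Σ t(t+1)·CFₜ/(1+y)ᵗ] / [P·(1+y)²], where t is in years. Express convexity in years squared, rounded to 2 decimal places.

With y = 0.0955:
  t   CF        PV=CF/(1+0.0955)^t    t·PV        t(t+1)·PV
  1        52.50        47.9233        47.9233          95.8466
  2        52.50        43.7456        87.4912         262.4737
  3        32.50        24.7199        74.1596         296.6385
  4        32.50        22.5649        90.2597         451.2984
  5     1,032.50       654.3772     3,271.8859      19,631.3156
  Σ                    793.3309     3,571.7198      20,737.5729
P = 793.3309.
Convexity = Σ t(t+1)·PV / [P·(1+y)²] = 20,737.5729 / (793.3309 × 1.200120) = 21.78105.

21.78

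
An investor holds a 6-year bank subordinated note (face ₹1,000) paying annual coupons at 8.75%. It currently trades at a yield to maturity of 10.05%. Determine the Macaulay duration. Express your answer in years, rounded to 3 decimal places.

Periodic yield y = 0.1005. Discount each cash flow and weight by its year:
  t   CF        PV=CF/(1+0.1005)^t    t·PV
  1        87.50        79.5093        79.5093
  2        87.50        72.2484       144.4967
  3        87.50        65.6505       196.9514
  4        87.50        59.6551       238.6206
  5        87.50        54.2073       271.0365
  6     1,087.50       612.1939     3,673.1633
  Σ                    943.4645     4,603.7778
Price P = Σ PV = 943.4645.
Macaulay duration = Σ(t·PV) / P = 4,603.7778 / 943.4645 = 4.87965 years.

4.880 years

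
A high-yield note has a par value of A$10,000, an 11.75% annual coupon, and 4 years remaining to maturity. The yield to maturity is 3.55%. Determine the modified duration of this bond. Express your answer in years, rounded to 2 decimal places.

3.37 years

Periodic yield y = 0.0355. First find Macaulay duration:
  t   CF        PV=CF/(1+0.0355)^t    t·PV
  1     1,175.00     1,134.7175     1,134.7175
  2     1,175.00     1,095.8161     2,191.6321
  3     1,175.00     1,058.2482     3,174.7447
  4    11,175.00     9,719.5715    38,878.2860
  Σ                 13,008.3533    45,379.3804
P = 13,008.3533; Macaulay duration = 45,379.3804 / 13,008.3533 = 3.48848 years.
Modified duration = D_Mac / (1 + y) = 3.48848 / 1.0355 = 3.36888 years.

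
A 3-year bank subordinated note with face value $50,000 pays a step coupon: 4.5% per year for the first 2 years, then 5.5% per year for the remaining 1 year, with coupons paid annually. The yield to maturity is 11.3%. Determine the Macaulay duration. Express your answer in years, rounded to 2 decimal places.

2.86 years

Periodic yield y = 0.113. Discount each cash flow and weight by its year:
  t   CF        PV=CF/(1+0.113)^t    t·PV
  1     2,250.00     2,021.5633     2,021.5633
  2     2,250.00     1,816.3193     3,632.6385
  3    52,750.00    38,259.2957   114,777.8871
  Σ                 42,097.1783   120,432.0890
Price P = Σ PV = 42,097.1783.
Macaulay duration = Σ(t·PV) / P = 120,432.0890 / 42,097.1783 = 2.86081 years.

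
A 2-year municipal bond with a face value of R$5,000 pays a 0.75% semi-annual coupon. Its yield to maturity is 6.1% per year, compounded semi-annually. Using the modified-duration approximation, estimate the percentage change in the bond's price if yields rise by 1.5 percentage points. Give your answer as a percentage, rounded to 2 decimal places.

Periodic yield y = 0.0305. Modified duration first:
  t   CF        PV=CF/(1+0.0305)^t    t·PV
  1        18.75        18.1951        18.1951
  2        18.75        17.6565        35.3131
  3        18.75        17.1339        51.4018
  4     5,018.75     4,450.4464    17,801.7857
  Σ                  4,503.4320    17,906.6957
P = 4,503.4320; D_Mac = 3.97623 half-year periods = 1.98812 yrs; D_mod = 1.98812/(1+0.0305) = 1.92927 yrs.
ΔP/P ≈ -D_mod · Δy = -1.92927 × (+0.015) = -0.028939 = -2.8939%.

-2.89%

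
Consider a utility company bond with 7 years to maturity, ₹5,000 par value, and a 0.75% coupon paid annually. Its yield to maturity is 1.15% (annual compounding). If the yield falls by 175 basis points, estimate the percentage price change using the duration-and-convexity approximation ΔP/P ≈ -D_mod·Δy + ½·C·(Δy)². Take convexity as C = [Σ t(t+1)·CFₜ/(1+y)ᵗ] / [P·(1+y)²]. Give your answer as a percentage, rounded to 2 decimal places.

With y = 0.0115:
  t   CF        PV=CF/(1+0.0115)^t    t·PV        t(t+1)·PV
  1        37.50        37.0737        37.0737          74.1473
  2        37.50        36.6522        73.3043         219.9129
  3        37.50        36.2354       108.7063         434.8253
  4        37.50        35.8235       143.2939         716.4695
  5        37.50        35.4162       177.0809       1,062.4857
  6        37.50        35.0135       210.0812       1,470.5684
  7     5,037.50     4,650.0096    32,550.0672     260,400.5375
  Σ                  4,866.2240    33,299.6075     264,378.9467
P = 4,866.2240; D_Mac = 6.84301 yrs; D_mod = 6.76521 yrs; C = 53.10104.
Duration effect: -6.76521 × (-0.0175) = +0.118391
Convexity effect: 0.5 × 53.10104 × (-0.0175)² = +0.0081311
ΔP/P ≈ +0.118391 + 0.0081311 = +0.126522 = +12.6522%.

+12.65%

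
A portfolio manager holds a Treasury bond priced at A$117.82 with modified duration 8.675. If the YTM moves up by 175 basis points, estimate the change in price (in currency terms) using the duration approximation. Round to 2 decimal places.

Duration approximation: ΔP/P ≈ -D_mod · Δy = -8.675 × (+0.0175) = -0.1518125.
ΔP ≈ 117.82 × (-0.1518125) = -17.88654875.

-A$17.89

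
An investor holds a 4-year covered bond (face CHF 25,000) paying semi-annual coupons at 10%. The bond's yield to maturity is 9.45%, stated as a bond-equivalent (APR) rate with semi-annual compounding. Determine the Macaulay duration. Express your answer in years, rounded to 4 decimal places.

3.3994 years

Periodic yield y = 0.04725. Discount each cash flow and weight by its period:
  t   CF        PV=CF/(1+0.04725)^t    t·PV
  1     1,250.00     1,193.6023     1,193.6023
  2     1,250.00     1,139.7491     2,279.4983
  3     1,250.00     1,088.3258     3,264.9773
  4     1,250.00     1,039.2225     4,156.8900
  5     1,250.00       992.3347     4,961.6734
  6     1,250.00       947.5624     5,685.3741
  7     1,250.00       904.8101     6,333.6706
  8    26,250.00    18,143.7209   145,149.7668
  Σ                 25,449.3276   173,025.4527
Price P = Σ PV = 25,449.3276.
Macaulay duration = Σ(t·PV) / P = 173,025.4527 / 25,449.3276 = 6.79882 half-year periods.
In years: 6.79882 / 2 = 3.39941 years.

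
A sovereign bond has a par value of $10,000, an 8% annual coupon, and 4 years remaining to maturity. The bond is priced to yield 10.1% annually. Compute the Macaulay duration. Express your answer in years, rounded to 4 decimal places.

3.5609 years

Periodic yield y = 0.101. Discount each cash flow and weight by its year:
  t   CF        PV=CF/(1+0.101)^t    t·PV
  1       800.00       726.6122       726.6122
  2       800.00       659.9566     1,319.9131
  3       800.00       599.4156     1,798.2468
  4    10,800.00     7,349.7824    29,399.1295
  Σ                  9,335.7667    33,243.9015
Price P = Σ PV = 9,335.7667.
Macaulay duration = Σ(t·PV) / P = 33,243.9015 / 9,335.7667 = 3.56092 years.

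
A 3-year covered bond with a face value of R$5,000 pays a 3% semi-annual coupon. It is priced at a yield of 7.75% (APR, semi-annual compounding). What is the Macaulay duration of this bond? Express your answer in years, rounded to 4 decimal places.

Periodic yield y = 0.03875. Discount each cash flow and weight by its period:
  t   CF        PV=CF/(1+0.03875)^t    t·PV
  1        75.00        72.2022        72.2022
  2        75.00        69.5087       139.0174
  3        75.00        66.9157       200.7472
  4        75.00        64.4195       257.6779
  5        75.00        62.0163       310.0817
  6     5,075.00     4,039.8927    24,239.3559
  Σ                  4,374.9550    25,219.0822
Price P = Σ PV = 4,374.9550.
Macaulay duration = Σ(t·PV) / P = 25,219.0822 / 4,374.9550 = 5.76442 half-year periods.
In years: 5.76442 / 2 = 2.88221 years.

2.8822 years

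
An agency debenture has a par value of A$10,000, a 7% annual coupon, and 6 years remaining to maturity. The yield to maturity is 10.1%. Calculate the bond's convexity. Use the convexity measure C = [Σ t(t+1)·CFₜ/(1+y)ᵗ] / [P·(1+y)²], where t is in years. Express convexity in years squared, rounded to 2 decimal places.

With y = 0.101:
  t   CF        PV=CF/(1+0.101)^t    t·PV        t(t+1)·PV
  1       700.00       635.7856       635.7856       1,271.5713
  2       700.00       577.4620     1,154.9240       3,464.7719
  3       700.00       524.4886     1,573.4659       6,293.8636
  4       700.00       476.3748     1,905.4991       9,527.4957
  5       700.00       432.6746     2,163.3732      12,980.2393
  6    10,700.00     6,007.0309    36,042.1852     252,295.2966
  Σ                  8,653.8166    43,475.2331     285,833.2384
P = 8,653.8166.
Convexity = Σ t(t+1)·PV / [P·(1+y)²] = 285,833.2384 / (8,653.8166 × 1.212201) = 27.24773.

27.25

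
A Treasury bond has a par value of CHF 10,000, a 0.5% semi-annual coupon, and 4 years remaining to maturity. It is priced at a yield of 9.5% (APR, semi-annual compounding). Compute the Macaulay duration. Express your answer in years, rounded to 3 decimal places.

3.957 years

Periodic yield y = 0.0475. Discount each cash flow and weight by its period:
  t   CF        PV=CF/(1+0.0475)^t    t·PV
  1        25.00        23.8663        23.8663
  2        25.00        22.7841        45.5682
  3        25.00        21.7509        65.2528
  4        25.00        20.7646        83.0585
  5        25.00        19.8230        99.1151
  6        25.00        18.9241       113.5448
  7        25.00        18.0660       126.4619
  8    10,025.00     6,915.9545    55,327.6361
  Σ                  7,061.9337    55,884.5037
Price P = Σ PV = 7,061.9337.
Macaulay duration = Σ(t·PV) / P = 55,884.5037 / 7,061.9337 = 7.91348 half-year periods.
In years: 7.91348 / 2 = 3.95674 years.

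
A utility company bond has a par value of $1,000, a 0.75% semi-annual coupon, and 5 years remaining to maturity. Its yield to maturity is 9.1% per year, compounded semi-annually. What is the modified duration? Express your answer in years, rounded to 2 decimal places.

4.68 years

Periodic yield y = 0.0455. First find Macaulay duration:
  t   CF        PV=CF/(1+0.0455)^t    t·PV
  1         3.75         3.5868         3.5868
  2         3.75         3.4307         6.8614
  3         3.75         3.2814         9.8442
  4         3.75         3.1386        12.5544
  5         3.75         3.0020        15.0100
  6         3.75         2.8714        17.2281
  7         3.75         2.7464        19.2248
  8         3.75         2.6269        21.0150
  9         3.75         2.5126        22.6130
  10    1,003.75       643.2580     6,432.5799
  Σ                    670.4547     6,560.5175
P = 670.4547; Macaulay duration = 6,560.5175 / 670.4547 = 9.78518 half-year periods = 4.89259 years.
Modified duration = D_Mac / (1 + y) = 4.89259 / 1.0455 = 4.67966 years.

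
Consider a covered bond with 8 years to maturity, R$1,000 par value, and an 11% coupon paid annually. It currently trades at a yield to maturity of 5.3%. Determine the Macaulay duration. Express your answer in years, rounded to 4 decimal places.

6.0584 years

Periodic yield y = 0.053. Discount each cash flow and weight by its year:
  t   CF        PV=CF/(1+0.053)^t    t·PV
  1       110.00       104.4634       104.4634
  2       110.00        99.2055       198.4111
  3       110.00        94.2123       282.6369
  4       110.00        89.4704       357.8815
  5       110.00        84.9671       424.8355
  6       110.00        80.6905       484.1431
  7       110.00        76.6292       536.4041
  8     1,110.00       734.3380     5,874.7041
  Σ                  1,363.9764     8,263.4797
Price P = Σ PV = 1,363.9764.
Macaulay duration = Σ(t·PV) / P = 8,263.4797 / 1,363.9764 = 6.05837 years.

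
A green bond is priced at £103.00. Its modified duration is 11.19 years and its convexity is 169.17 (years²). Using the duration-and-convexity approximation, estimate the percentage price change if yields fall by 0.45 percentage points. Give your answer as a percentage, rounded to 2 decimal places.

+5.21%

Duration effect: -D_mod·Δy = -11.19 × (-0.0045) = +0.050355
Convexity effect: ½·C·(Δy)² = 0.5 × 169.17 × (-0.0045)² = +0.00171284625
ΔP/P ≈ +0.050355 + 0.00171284625 = +0.05206784625
= +5.206784625%.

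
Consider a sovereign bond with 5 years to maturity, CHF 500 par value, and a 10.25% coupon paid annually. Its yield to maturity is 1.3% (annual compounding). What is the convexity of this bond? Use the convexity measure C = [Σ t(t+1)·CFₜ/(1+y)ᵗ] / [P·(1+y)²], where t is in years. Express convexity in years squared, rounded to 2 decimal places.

With y = 0.013:
  t   CF        PV=CF/(1+0.013)^t    t·PV        t(t+1)·PV
  1        51.25        50.5923        50.5923         101.1846
  2        51.25        49.9430        99.8861         299.6582
  3        51.25        49.3021       147.9063         591.6254
  4        51.25        48.6694       194.6776         973.3882
  5       551.25       516.7749     2,583.8743      15,503.2457
  Σ                    715.2817     3,076.9366      17,469.1021
P = 715.2817.
Convexity = Σ t(t+1)·PV / [P·(1+y)²] = 17,469.1021 / (715.2817 × 1.026169) = 23.79987.

23.80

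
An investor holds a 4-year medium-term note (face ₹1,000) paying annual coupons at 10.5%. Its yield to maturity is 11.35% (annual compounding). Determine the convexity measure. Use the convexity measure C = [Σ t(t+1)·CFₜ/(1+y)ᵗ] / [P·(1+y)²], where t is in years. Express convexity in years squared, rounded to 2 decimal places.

13.24

With y = 0.1135:
  t   CF        PV=CF/(1+0.1135)^t    t·PV        t(t+1)·PV
  1       105.00        94.2973        94.2973         188.5945
  2       105.00        84.6855       169.3709         508.1128
  3       105.00        76.0534       228.1602         912.6408
  4     1,105.00       718.7890     2,875.1558      14,375.7790
  Σ                    973.8251     3,366.9842      15,985.1271
P = 973.8251.
Convexity = Σ t(t+1)·PV / [P·(1+y)²] = 15,985.1271 / (973.8251 × 1.239882) = 13.23899.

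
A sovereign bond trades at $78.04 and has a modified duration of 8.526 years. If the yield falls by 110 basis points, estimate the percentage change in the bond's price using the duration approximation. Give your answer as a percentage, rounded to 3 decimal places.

Duration approximation: ΔP/P ≈ -D_mod · Δy = -8.526 × (-0.011) = +0.093786.
As a percentage: +9.3786%.

+9.379%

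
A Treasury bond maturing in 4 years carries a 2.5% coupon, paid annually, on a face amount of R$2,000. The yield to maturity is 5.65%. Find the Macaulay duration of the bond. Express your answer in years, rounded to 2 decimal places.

Periodic yield y = 0.0565. Discount each cash flow and weight by its year:
  t   CF        PV=CF/(1+0.0565)^t    t·PV
  1        50.00        47.3261        47.3261
  2        50.00        44.7952        89.5903
  3        50.00        42.3996       127.1987
  4     2,050.00     1,645.4165     6,581.6661
  Σ                  1,779.9373     6,845.7812
Price P = Σ PV = 1,779.9373.
Macaulay duration = Σ(t·PV) / P = 6,845.7812 / 1,779.9373 = 3.84608 years.

3.85 years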